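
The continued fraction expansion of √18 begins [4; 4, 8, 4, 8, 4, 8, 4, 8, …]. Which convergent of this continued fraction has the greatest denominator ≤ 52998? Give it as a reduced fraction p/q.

a_0 = 4: 4/1  (≤ bound)
a_1 = 4: 17/4  (≤ bound)
a_2 = 8: 140/33  (≤ bound)
a_3 = 4: 577/136  (≤ bound)
a_4 = 8: 4756/1121  (≤ bound)
a_5 = 4: 19601/4620  (≤ bound)
a_6 = 8: 161564/38081  (≤ bound)
a_7 = 4: 665857/156944  (> 52998, stop)

161564/38081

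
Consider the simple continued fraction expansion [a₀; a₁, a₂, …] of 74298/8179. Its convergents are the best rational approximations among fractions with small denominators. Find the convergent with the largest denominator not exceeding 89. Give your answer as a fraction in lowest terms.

a_0 = 9: 9/1  (≤ bound)
a_1 = 11: 100/11  (≤ bound)
a_2 = 1: 109/12  (≤ bound)
a_3 = 9: 1081/119  (> 89, stop)

109/12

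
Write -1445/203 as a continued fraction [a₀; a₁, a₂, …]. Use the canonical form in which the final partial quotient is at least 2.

[-8; 1, 7, 2, 5, 2]

-1445 ÷ 203 → quotient -8, remainder 179
203 ÷ 179 → quotient 1, remainder 24
179 ÷ 24 → quotient 7, remainder 11
24 ÷ 11 → quotient 2, remainder 2
11 ÷ 2 → quotient 5, remainder 1
2 ÷ 1 → quotient 2, remainder 0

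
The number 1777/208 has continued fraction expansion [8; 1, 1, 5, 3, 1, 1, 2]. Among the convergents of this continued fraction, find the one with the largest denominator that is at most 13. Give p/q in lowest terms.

94/11

List convergents until the denominator exceeds the bound:
a_0 = 8: 8/1  (≤ bound)
a_1 = 1: 9/1  (≤ bound)
a_2 = 1: 17/2  (≤ bound)
a_3 = 5: 94/11  (≤ bound)
a_4 = 3: 299/35  (> 13, stop)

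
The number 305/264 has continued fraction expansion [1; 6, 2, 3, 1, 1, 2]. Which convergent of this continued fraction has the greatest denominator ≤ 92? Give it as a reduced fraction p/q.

List convergents until the denominator exceeds the bound:
a_0 = 1: 1/1  (≤ bound)
a_1 = 6: 7/6  (≤ bound)
a_2 = 2: 15/13  (≤ bound)
a_3 = 3: 52/45  (≤ bound)
a_4 = 1: 67/58  (≤ bound)
a_5 = 1: 119/103  (> 92, stop)

67/58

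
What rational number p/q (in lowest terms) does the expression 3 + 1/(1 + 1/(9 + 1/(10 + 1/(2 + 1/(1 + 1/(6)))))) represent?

Collapse the nested fraction from the inside out:
Start with 6.
1 + 1/(6/1) = 1 + 1/6 = 7/6
2 + 1/(7/6) = 2 + 6/7 = 20/7
10 + 1/(20/7) = 10 + 7/20 = 207/20
9 + 1/(207/20) = 9 + 20/207 = 1883/207
1 + 1/(1883/207) = 1 + 207/1883 = 2090/1883
3 + 1/(2090/1883) = 3 + 1883/2090 = 8153/2090

8153/2090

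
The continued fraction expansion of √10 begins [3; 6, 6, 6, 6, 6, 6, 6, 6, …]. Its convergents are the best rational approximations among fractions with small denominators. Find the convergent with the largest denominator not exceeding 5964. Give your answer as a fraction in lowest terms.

a_0 = 3: 3/1  (≤ bound)
a_1 = 6: 19/6  (≤ bound)
a_2 = 6: 117/37  (≤ bound)
a_3 = 6: 721/228  (≤ bound)
a_4 = 6: 4443/1405  (≤ bound)
a_5 = 6: 27379/8658  (> 5964, stop)

4443/1405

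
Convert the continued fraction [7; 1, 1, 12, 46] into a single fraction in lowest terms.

8663/1152

Compute successive convergents:
a_0 = 7: 7/1
a_1 = 1: 8/1
a_2 = 1: 15/2
a_3 = 12: 188/25
a_4 = 46: 8663/1152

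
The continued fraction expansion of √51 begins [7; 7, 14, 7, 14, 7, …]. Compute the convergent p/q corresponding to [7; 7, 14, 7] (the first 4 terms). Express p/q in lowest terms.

4999/700

Collapse the nested fraction from the inside out:
Start with 7.
14 + 1/(7/1) = 14 + 1/7 = 99/7
7 + 1/(99/7) = 7 + 7/99 = 700/99
7 + 1/(700/99) = 7 + 99/700 = 4999/700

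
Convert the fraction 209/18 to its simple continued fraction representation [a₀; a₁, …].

[11; 1, 1, 1, 1, 3]

209 ÷ 18 → quotient 11, remainder 11
18 ÷ 11 → quotient 1, remainder 7
11 ÷ 7 → quotient 1, remainder 4
7 ÷ 4 → quotient 1, remainder 3
4 ÷ 3 → quotient 1, remainder 1
3 ÷ 1 → quotient 3, remainder 0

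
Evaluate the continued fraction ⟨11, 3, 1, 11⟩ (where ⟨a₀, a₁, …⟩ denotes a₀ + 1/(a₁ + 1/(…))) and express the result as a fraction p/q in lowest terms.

529/47

Build up convergents one term at a time:
a_0 = 11: 11/1
a_1 = 3: 34/3
a_2 = 1: 45/4
a_3 = 11: 529/47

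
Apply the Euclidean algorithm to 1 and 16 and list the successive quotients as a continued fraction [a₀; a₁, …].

[0; 16]

Apply division with remainder until the remainder is 0:
⌊1/16⌋ = 0, remainder 1
⌊16/1⌋ = 16, remainder 0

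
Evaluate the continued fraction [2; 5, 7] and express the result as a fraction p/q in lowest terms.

79/36

a_0 = 2: 2/1
a_1 = 5: 11/5
a_2 = 7: 79/36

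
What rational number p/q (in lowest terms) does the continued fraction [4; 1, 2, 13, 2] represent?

388/83

a_0 = 4: 4/1
a_1 = 1: 5/1
a_2 = 2: 14/3
a_3 = 13: 187/40
a_4 = 2: 388/83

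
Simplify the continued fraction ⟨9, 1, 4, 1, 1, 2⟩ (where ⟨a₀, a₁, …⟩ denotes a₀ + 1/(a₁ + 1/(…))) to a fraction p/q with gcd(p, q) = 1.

Work from the innermost term outward:
Start with 2.
1 + 1/(2/1) = 1 + 1/2 = 3/2
1 + 1/(3/2) = 1 + 2/3 = 5/3
4 + 1/(5/3) = 4 + 3/5 = 23/5
1 + 1/(23/5) = 1 + 5/23 = 28/23
9 + 1/(28/23) = 9 + 23/28 = 275/28

275/28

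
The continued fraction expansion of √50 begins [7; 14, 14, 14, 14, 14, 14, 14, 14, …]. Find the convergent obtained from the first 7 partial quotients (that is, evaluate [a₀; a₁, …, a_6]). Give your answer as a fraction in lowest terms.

Build up convergents one term at a time:
a_0 = 7: 7/1
a_1 = 14: 99/14
a_2 = 14: 1393/197
a_3 = 14: 19601/2772
a_4 = 14: 275807/39005
a_5 = 14: 3880899/548842
a_6 = 14: 54608393/7722793

54608393/7722793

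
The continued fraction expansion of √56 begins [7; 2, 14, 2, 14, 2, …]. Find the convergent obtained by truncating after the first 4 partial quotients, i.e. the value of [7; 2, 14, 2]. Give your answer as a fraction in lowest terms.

449/60

Build up convergents one term at a time:
a_0 = 7: 7/1
a_1 = 2: 15/2
a_2 = 14: 217/29
a_3 = 2: 449/60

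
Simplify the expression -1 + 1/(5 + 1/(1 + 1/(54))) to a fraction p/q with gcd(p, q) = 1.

-274/329

Start with 54.
1 + 1/(54/1) = 1 + 1/54 = 55/54
5 + 1/(55/54) = 5 + 54/55 = 329/55
-1 + 1/(329/55) = -1 + 55/329 = -274/329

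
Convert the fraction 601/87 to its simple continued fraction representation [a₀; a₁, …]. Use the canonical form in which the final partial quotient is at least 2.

[6; 1, 9, 1, 7]

601 = 6·87 + 79, so a_0 = 6
87 = 1·79 + 8, so a_1 = 1
79 = 9·8 + 7, so a_2 = 9
8 = 1·7 + 1, so a_3 = 1
7 = 7·1 + 0, so a_4 = 7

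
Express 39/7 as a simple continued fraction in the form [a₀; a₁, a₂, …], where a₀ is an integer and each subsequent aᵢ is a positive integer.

[5; 1, 1, 3]

Run the Euclidean algorithm, recording each quotient:
39 ÷ 7 → quotient 5, remainder 4
7 ÷ 4 → quotient 1, remainder 3
4 ÷ 3 → quotient 1, remainder 1
3 ÷ 1 → quotient 3, remainder 0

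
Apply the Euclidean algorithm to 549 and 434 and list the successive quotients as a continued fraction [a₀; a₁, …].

[1; 3, 1, 3, 2, 2, 1, 3]

Run the Euclidean algorithm, recording each quotient:
549 ÷ 434 → quotient 1, remainder 115
434 ÷ 115 → quotient 3, remainder 89
115 ÷ 89 → quotient 1, remainder 26
89 ÷ 26 → quotient 3, remainder 11
26 ÷ 11 → quotient 2, remainder 4
11 ÷ 4 → quotient 2, remainder 3
4 ÷ 3 → quotient 1, remainder 1
3 ÷ 1 → quotient 3, remainder 0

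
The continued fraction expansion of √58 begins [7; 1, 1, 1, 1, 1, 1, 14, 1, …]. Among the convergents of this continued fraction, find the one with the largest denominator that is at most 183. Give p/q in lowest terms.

a_0 = 7: 7/1  (≤ bound)
a_1 = 1: 8/1  (≤ bound)
a_2 = 1: 15/2  (≤ bound)
a_3 = 1: 23/3  (≤ bound)
a_4 = 1: 38/5  (≤ bound)
a_5 = 1: 61/8  (≤ bound)
a_6 = 1: 99/13  (≤ bound)
a_7 = 14: 1447/190  (> 183, stop)

99/13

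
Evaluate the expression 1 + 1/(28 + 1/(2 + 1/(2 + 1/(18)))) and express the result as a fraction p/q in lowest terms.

2705/2613

Collapse the nested fraction from the inside out:
Start with 18.
2 + 1/(18/1) = 2 + 1/18 = 37/18
2 + 1/(37/18) = 2 + 18/37 = 92/37
28 + 1/(92/37) = 28 + 37/92 = 2613/92
1 + 1/(2613/92) = 1 + 92/2613 = 2705/2613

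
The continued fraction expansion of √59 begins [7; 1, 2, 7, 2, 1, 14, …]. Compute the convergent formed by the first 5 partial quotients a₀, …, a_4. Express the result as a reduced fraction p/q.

a_0 = 7: 7/1
a_1 = 1: 8/1
a_2 = 2: 23/3
a_3 = 7: 169/22
a_4 = 2: 361/47

361/47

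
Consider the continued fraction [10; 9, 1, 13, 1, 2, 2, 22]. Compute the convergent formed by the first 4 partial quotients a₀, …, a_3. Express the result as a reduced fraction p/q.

1404/139

Start with 13.
1 + 1/(13/1) = 1 + 1/13 = 14/13
9 + 1/(14/13) = 9 + 13/14 = 139/14
10 + 1/(139/14) = 10 + 14/139 = 1404/139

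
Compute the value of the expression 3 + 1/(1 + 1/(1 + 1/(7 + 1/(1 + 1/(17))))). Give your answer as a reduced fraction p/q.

1073/304

a_0 = 3: 3/1
a_1 = 1: 4/1
a_2 = 1: 7/2
a_3 = 7: 53/15
a_4 = 1: 60/17
a_5 = 17: 1073/304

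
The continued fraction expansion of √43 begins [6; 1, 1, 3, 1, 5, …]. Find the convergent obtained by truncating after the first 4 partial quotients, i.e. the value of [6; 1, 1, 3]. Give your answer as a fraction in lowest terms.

Start with 3.
1 + 1/(3/1) = 1 + 1/3 = 4/3
1 + 1/(4/3) = 1 + 3/4 = 7/4
6 + 1/(7/4) = 6 + 4/7 = 46/7

46/7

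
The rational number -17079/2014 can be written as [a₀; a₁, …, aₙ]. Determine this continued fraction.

-17079 = -9·2014 + 1047, so a_0 = -9
2014 = 1·1047 + 967, so a_1 = 1
1047 = 1·967 + 80, so a_2 = 1
967 = 12·80 + 7, so a_3 = 12
80 = 11·7 + 3, so a_4 = 11
7 = 2·3 + 1, so a_5 = 2
3 = 3·1 + 0, so a_6 = 3

[-9; 1, 1, 12, 11, 2, 3]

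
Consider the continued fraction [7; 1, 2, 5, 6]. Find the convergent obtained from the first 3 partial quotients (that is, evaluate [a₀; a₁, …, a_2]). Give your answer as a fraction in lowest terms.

23/3

Build up convergents one term at a time:
a_0 = 7: 7/1
a_1 = 1: 8/1
a_2 = 2: 23/3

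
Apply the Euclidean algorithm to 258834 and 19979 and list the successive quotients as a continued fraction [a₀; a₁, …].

258834 ÷ 19979 → quotient 12, remainder 19086
19979 ÷ 19086 → quotient 1, remainder 893
19086 ÷ 893 → quotient 21, remainder 333
893 ÷ 333 → quotient 2, remainder 227
333 ÷ 227 → quotient 1, remainder 106
227 ÷ 106 → quotient 2, remainder 15
106 ÷ 15 → quotient 7, remainder 1
15 ÷ 1 → quotient 15, remainder 0

[12; 1, 21, 2, 1, 2, 7, 15]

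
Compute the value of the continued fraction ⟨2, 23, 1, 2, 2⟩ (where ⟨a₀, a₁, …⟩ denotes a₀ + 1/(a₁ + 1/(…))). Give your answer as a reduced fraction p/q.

Collapse the nested fraction from the inside out:
Start with 2.
2 + 1/(2/1) = 2 + 1/2 = 5/2
1 + 1/(5/2) = 1 + 2/5 = 7/5
23 + 1/(7/5) = 23 + 5/7 = 166/7
2 + 1/(166/7) = 2 + 7/166 = 339/166

339/166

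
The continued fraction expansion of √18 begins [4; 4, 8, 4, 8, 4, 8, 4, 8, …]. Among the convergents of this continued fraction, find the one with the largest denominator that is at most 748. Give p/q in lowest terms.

a_0 = 4: 4/1  (≤ bound)
a_1 = 4: 17/4  (≤ bound)
a_2 = 8: 140/33  (≤ bound)
a_3 = 4: 577/136  (≤ bound)
a_4 = 8: 4756/1121  (> 748, stop)

577/136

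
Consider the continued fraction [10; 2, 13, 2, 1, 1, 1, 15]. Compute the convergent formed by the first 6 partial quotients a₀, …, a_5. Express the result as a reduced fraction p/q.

1457/139

Start with 1.
1 + 1/(1/1) = 1 + 1/1 = 2/1
2 + 1/(2/1) = 2 + 1/2 = 5/2
13 + 1/(5/2) = 13 + 2/5 = 67/5
2 + 1/(67/5) = 2 + 5/67 = 139/67
10 + 1/(139/67) = 10 + 67/139 = 1457/139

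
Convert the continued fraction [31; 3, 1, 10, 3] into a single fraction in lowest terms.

Collapse the nested fraction from the inside out:
Start with 3.
10 + 1/(3/1) = 10 + 1/3 = 31/3
1 + 1/(31/3) = 1 + 3/31 = 34/31
3 + 1/(34/31) = 3 + 31/34 = 133/34
31 + 1/(133/34) = 31 + 34/133 = 4157/133

4157/133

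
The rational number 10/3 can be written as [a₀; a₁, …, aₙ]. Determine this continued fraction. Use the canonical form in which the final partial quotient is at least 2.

Repeatedly divide and take the remainder:
10 ÷ 3 → quotient 3, remainder 1
3 ÷ 1 → quotient 3, remainder 0

[3; 3]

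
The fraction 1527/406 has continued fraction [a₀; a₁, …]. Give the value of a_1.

1

1527 ÷ 406 → quotient 3, remainder 309
406 ÷ 309 → quotient 1, remainder 97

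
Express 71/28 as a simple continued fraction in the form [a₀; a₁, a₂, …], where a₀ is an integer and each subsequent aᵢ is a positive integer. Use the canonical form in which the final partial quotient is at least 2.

[2; 1, 1, 6, 2]

⌊71/28⌋ = 2, remainder 15
⌊28/15⌋ = 1, remainder 13
⌊15/13⌋ = 1, remainder 2
⌊13/2⌋ = 6, remainder 1
⌊2/1⌋ = 2, remainder 0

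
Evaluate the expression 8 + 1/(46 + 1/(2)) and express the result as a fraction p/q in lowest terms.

746/93

a_0 = 8: 8/1
a_1 = 46: 369/46
a_2 = 2: 746/93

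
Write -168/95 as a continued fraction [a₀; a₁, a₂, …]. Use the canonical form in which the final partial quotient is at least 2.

Apply division with remainder until the remainder is 0:
-168 = -2·95 + 22, so a_0 = -2
95 = 4·22 + 7, so a_1 = 4
22 = 3·7 + 1, so a_2 = 3
7 = 7·1 + 0, so a_3 = 7

[-2; 4, 3, 7]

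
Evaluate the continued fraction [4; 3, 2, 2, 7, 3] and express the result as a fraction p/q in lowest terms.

Start with 3.
7 + 1/(3/1) = 7 + 1/3 = 22/3
2 + 1/(22/3) = 2 + 3/22 = 47/22
2 + 1/(47/22) = 2 + 22/47 = 116/47
3 + 1/(116/47) = 3 + 47/116 = 395/116
4 + 1/(395/116) = 4 + 116/395 = 1696/395

1696/395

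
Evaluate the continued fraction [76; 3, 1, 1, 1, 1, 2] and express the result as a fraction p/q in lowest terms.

3585/47

Collapse the nested fraction from the inside out:
Start with 2.
1 + 1/(2/1) = 1 + 1/2 = 3/2
1 + 1/(3/2) = 1 + 2/3 = 5/3
1 + 1/(5/3) = 1 + 3/5 = 8/5
1 + 1/(8/5) = 1 + 5/8 = 13/8
3 + 1/(13/8) = 3 + 8/13 = 47/13
76 + 1/(47/13) = 76 + 13/47 = 3585/47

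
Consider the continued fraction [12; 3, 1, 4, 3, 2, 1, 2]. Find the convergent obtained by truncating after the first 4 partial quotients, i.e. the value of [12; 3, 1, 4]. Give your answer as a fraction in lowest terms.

233/19

a_0 = 12: 12/1
a_1 = 3: 37/3
a_2 = 1: 49/4
a_3 = 4: 233/19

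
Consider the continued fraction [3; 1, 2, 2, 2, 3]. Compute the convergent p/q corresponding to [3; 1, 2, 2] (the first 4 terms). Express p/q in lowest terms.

26/7

Start with 2.
2 + 1/(2/1) = 2 + 1/2 = 5/2
1 + 1/(5/2) = 1 + 2/5 = 7/5
3 + 1/(7/5) = 3 + 5/7 = 26/7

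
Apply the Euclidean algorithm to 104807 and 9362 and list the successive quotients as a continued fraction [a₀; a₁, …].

[11; 5, 7, 1, 2, 2, 1, 23]

Apply division with remainder until the remainder is 0:
104807 = 11·9362 + 1825, so a_0 = 11
9362 = 5·1825 + 237, so a_1 = 5
1825 = 7·237 + 166, so a_2 = 7
237 = 1·166 + 71, so a_3 = 1
166 = 2·71 + 24, so a_4 = 2
71 = 2·24 + 23, so a_5 = 2
24 = 1·23 + 1, so a_6 = 1
23 = 23·1 + 0, so a_7 = 23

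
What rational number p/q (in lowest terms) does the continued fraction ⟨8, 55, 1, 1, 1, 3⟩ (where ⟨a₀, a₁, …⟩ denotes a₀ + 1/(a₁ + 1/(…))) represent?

a_0 = 8: 8/1
a_1 = 55: 441/55
a_2 = 1: 449/56
a_3 = 1: 890/111
a_4 = 1: 1339/167
a_5 = 3: 4907/612

4907/612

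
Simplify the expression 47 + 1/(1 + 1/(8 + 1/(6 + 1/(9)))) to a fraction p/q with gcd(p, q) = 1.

24137/504

Use the convergent recurrence hₖ = aₖ·hₖ₋₁ + hₖ₋₂ (and likewise for the denominators kₖ):
a_0 = 47: 47/1
a_1 = 1: 48/1
a_2 = 8: 431/9
a_3 = 6: 2634/55
a_4 = 9: 24137/504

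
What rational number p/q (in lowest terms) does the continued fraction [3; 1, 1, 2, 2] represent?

Collapse the nested fraction from the inside out:
Start with 2.
2 + 1/(2/1) = 2 + 1/2 = 5/2
1 + 1/(5/2) = 1 + 2/5 = 7/5
1 + 1/(7/5) = 1 + 5/7 = 12/7
3 + 1/(12/7) = 3 + 7/12 = 43/12

43/12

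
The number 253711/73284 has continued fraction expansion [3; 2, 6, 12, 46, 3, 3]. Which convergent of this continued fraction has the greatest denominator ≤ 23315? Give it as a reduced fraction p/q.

76168/22001

a_0 = 3: 3/1  (≤ bound)
a_1 = 2: 7/2  (≤ bound)
a_2 = 6: 45/13  (≤ bound)
a_3 = 12: 547/158  (≤ bound)
a_4 = 46: 25207/7281  (≤ bound)
a_5 = 3: 76168/22001  (≤ bound)
a_6 = 3: 253711/73284  (> 23315, stop)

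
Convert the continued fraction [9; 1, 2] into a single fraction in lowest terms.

Use the convergent recurrence hₖ = aₖ·hₖ₋₁ + hₖ₋₂ (and likewise for the denominators kₖ):
a_0 = 9: 9/1
a_1 = 1: 10/1
a_2 = 2: 29/3

29/3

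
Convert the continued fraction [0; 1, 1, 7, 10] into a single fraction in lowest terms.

81/152

a_0 = 0: 0/1
a_1 = 1: 1/1
a_2 = 1: 1/2
a_3 = 7: 8/15
a_4 = 10: 81/152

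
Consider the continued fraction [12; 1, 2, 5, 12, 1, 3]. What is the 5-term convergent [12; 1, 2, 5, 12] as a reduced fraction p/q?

Start with 12.
5 + 1/(12/1) = 5 + 1/12 = 61/12
2 + 1/(61/12) = 2 + 12/61 = 134/61
1 + 1/(134/61) = 1 + 61/134 = 195/134
12 + 1/(195/134) = 12 + 134/195 = 2474/195

2474/195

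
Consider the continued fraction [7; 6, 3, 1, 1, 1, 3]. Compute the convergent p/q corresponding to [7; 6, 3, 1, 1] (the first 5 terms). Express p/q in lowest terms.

Start with 1.
1 + 1/(1/1) = 1 + 1/1 = 2/1
3 + 1/(2/1) = 3 + 1/2 = 7/2
6 + 1/(7/2) = 6 + 2/7 = 44/7
7 + 1/(44/7) = 7 + 7/44 = 315/44

315/44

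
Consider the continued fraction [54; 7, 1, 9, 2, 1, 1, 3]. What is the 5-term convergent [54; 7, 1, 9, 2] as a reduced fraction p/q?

8985/166

a_0 = 54: 54/1
a_1 = 7: 379/7
a_2 = 1: 433/8
a_3 = 9: 4276/79
a_4 = 2: 8985/166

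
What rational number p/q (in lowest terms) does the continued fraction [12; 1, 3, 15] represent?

Work from the innermost term outward:
Start with 15.
3 + 1/(15/1) = 3 + 1/15 = 46/15
1 + 1/(46/15) = 1 + 15/46 = 61/46
12 + 1/(61/46) = 12 + 46/61 = 778/61

778/61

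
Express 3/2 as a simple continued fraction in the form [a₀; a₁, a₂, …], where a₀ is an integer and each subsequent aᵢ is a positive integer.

[1; 2]

Apply division with remainder until the remainder is 0:
3 = 1·2 + 1, so a_0 = 1
2 = 2·1 + 0, so a_1 = 2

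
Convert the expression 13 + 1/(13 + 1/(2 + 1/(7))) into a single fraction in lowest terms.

2641/202

Start with 7.
2 + 1/(7/1) = 2 + 1/7 = 15/7
13 + 1/(15/7) = 13 + 7/15 = 202/15
13 + 1/(202/15) = 13 + 15/202 = 2641/202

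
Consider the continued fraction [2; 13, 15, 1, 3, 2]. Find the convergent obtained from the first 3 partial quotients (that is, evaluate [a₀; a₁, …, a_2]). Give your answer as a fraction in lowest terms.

407/196

a_0 = 2: 2/1
a_1 = 13: 27/13
a_2 = 15: 407/196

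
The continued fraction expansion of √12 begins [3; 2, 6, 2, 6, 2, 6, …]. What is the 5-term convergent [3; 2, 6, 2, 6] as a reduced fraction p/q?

Compute successive convergents:
a_0 = 3: 3/1
a_1 = 2: 7/2
a_2 = 6: 45/13
a_3 = 2: 97/28
a_4 = 6: 627/181

627/181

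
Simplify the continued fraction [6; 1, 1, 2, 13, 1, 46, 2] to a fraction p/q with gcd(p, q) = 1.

45059/6830

Compute successive convergents:
a_0 = 6: 6/1
a_1 = 1: 7/1
a_2 = 1: 13/2
a_3 = 2: 33/5
a_4 = 13: 442/67
a_5 = 1: 475/72
a_6 = 46: 22292/3379
a_7 = 2: 45059/6830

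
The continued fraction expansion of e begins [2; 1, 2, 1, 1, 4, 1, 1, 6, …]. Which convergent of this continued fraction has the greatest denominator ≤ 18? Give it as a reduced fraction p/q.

19/7

List convergents until the denominator exceeds the bound:
a_0 = 2: 2/1  (≤ bound)
a_1 = 1: 3/1  (≤ bound)
a_2 = 2: 8/3  (≤ bound)
a_3 = 1: 11/4  (≤ bound)
a_4 = 1: 19/7  (≤ bound)
a_5 = 4: 87/32  (> 18, stop)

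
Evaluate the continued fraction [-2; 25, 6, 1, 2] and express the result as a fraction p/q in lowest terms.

a_0 = -2: -2/1
a_1 = 25: -49/25
a_2 = 6: -296/151
a_3 = 1: -345/176
a_4 = 2: -986/503

-986/503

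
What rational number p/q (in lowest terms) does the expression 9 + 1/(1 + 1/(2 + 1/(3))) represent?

97/10

Start with 3.
2 + 1/(3/1) = 2 + 1/3 = 7/3
1 + 1/(7/3) = 1 + 3/7 = 10/7
9 + 1/(10/7) = 9 + 7/10 = 97/10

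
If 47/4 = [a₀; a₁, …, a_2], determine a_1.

1

47 ÷ 4 → quotient 11, remainder 3
4 ÷ 3 → quotient 1, remainder 1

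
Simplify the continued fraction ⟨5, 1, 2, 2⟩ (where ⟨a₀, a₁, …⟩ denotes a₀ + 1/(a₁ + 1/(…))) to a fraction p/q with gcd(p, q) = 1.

a_0 = 5: 5/1
a_1 = 1: 6/1
a_2 = 2: 17/3
a_3 = 2: 40/7

40/7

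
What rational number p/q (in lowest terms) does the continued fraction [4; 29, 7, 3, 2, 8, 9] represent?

Start with 9.
8 + 1/(9/1) = 8 + 1/9 = 73/9
2 + 1/(73/9) = 2 + 9/73 = 155/73
3 + 1/(155/73) = 3 + 73/155 = 538/155
7 + 1/(538/155) = 7 + 155/538 = 3921/538
29 + 1/(3921/538) = 29 + 538/3921 = 114247/3921
4 + 1/(114247/3921) = 4 + 3921/114247 = 460909/114247

460909/114247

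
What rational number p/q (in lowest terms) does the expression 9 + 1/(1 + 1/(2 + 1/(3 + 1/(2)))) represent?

a_0 = 9: 9/1
a_1 = 1: 10/1
a_2 = 2: 29/3
a_3 = 3: 97/10
a_4 = 2: 223/23

223/23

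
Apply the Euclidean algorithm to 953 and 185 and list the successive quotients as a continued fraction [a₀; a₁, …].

953 = 5·185 + 28, so a_0 = 5
185 = 6·28 + 17, so a_1 = 6
28 = 1·17 + 11, so a_2 = 1
17 = 1·11 + 6, so a_3 = 1
11 = 1·6 + 5, so a_4 = 1
6 = 1·5 + 1, so a_5 = 1
5 = 5·1 + 0, so a_6 = 5

[5; 6, 1, 1, 1, 1, 5]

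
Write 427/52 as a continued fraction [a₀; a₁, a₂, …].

[8; 4, 1, 2, 1, 2]

427 ÷ 52 → quotient 8, remainder 11
52 ÷ 11 → quotient 4, remainder 8
11 ÷ 8 → quotient 1, remainder 3
8 ÷ 3 → quotient 2, remainder 2
3 ÷ 2 → quotient 1, remainder 1
2 ÷ 1 → quotient 2, remainder 0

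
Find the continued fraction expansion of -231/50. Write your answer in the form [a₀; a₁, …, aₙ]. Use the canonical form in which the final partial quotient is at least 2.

Repeatedly divide and take the remainder:
-231 ÷ 50 → quotient -5, remainder 19
50 ÷ 19 → quotient 2, remainder 12
19 ÷ 12 → quotient 1, remainder 7
12 ÷ 7 → quotient 1, remainder 5
7 ÷ 5 → quotient 1, remainder 2
5 ÷ 2 → quotient 2, remainder 1
2 ÷ 1 → quotient 2, remainder 0

[-5; 2, 1, 1, 1, 2, 2]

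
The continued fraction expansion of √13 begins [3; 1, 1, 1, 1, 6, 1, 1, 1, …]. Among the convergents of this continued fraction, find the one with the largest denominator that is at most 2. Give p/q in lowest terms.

7/2

a_0 = 3: 3/1  (≤ bound)
a_1 = 1: 4/1  (≤ bound)
a_2 = 1: 7/2  (≤ bound)
a_3 = 1: 11/3  (> 2, stop)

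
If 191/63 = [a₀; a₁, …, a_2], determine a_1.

Run the Euclidean algorithm, recording each quotient:
⌊191/63⌋ = 3, remainder 2
⌊63/2⌋ = 31, remainder 1

31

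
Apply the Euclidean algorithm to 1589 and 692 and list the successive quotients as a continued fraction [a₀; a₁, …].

[2; 3, 2, 1, 1, 1, 25]

1589 = 2·692 + 205, so a_0 = 2
692 = 3·205 + 77, so a_1 = 3
205 = 2·77 + 51, so a_2 = 2
77 = 1·51 + 26, so a_3 = 1
51 = 1·26 + 25, so a_4 = 1
26 = 1·25 + 1, so a_5 = 1
25 = 25·1 + 0, so a_6 = 25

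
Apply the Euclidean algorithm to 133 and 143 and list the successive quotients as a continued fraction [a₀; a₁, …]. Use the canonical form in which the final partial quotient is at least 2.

Run the Euclidean algorithm, recording each quotient:
⌊133/143⌋ = 0, remainder 133
⌊143/133⌋ = 1, remainder 10
⌊133/10⌋ = 13, remainder 3
⌊10/3⌋ = 3, remainder 1
⌊3/1⌋ = 3, remainder 0

[0; 1, 13, 3, 3]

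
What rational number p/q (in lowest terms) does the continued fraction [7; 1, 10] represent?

87/11

Use the convergent recurrence hₖ = aₖ·hₖ₋₁ + hₖ₋₂ (and likewise for the denominators kₖ):
a_0 = 7: 7/1
a_1 = 1: 8/1
a_2 = 10: 87/11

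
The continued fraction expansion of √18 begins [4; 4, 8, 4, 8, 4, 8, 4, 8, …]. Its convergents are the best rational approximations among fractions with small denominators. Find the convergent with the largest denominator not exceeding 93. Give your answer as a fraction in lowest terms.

140/33

a_0 = 4: 4/1  (≤ bound)
a_1 = 4: 17/4  (≤ bound)
a_2 = 8: 140/33  (≤ bound)
a_3 = 4: 577/136  (> 93, stop)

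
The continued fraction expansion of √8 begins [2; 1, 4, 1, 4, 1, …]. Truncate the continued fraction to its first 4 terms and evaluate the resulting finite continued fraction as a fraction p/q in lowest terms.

a_0 = 2: 2/1
a_1 = 1: 3/1
a_2 = 4: 14/5
a_3 = 1: 17/6

17/6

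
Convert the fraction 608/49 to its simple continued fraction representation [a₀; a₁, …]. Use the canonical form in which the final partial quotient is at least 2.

[12; 2, 2, 4, 2]

Run the Euclidean algorithm, recording each quotient:
608 ÷ 49 → quotient 12, remainder 20
49 ÷ 20 → quotient 2, remainder 9
20 ÷ 9 → quotient 2, remainder 2
9 ÷ 2 → quotient 4, remainder 1
2 ÷ 1 → quotient 2, remainder 0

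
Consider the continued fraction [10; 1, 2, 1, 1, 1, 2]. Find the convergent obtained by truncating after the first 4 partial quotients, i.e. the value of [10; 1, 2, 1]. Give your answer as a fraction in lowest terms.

43/4

Start with 1.
2 + 1/(1/1) = 2 + 1/1 = 3/1
1 + 1/(3/1) = 1 + 1/3 = 4/3
10 + 1/(4/3) = 10 + 3/4 = 43/4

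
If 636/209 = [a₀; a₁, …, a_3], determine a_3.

2

636 = 3·209 + 9, so a_0 = 3
209 = 23·9 + 2, so a_1 = 23
9 = 4·2 + 1, so a_2 = 4
2 = 2·1 + 0, so a_3 = 2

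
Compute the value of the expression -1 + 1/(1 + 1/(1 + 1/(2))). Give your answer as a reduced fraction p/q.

-2/5

a_0 = -1: -1/1
a_1 = 1: 0/1
a_2 = 1: -1/2
a_3 = 2: -2/5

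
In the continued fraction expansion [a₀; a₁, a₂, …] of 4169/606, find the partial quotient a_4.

3

Apply division with remainder until the remainder is 0:
4169 ÷ 606 → quotient 6, remainder 533
606 ÷ 533 → quotient 1, remainder 73
533 ÷ 73 → quotient 7, remainder 22
73 ÷ 22 → quotient 3, remainder 7
22 ÷ 7 → quotient 3, remainder 1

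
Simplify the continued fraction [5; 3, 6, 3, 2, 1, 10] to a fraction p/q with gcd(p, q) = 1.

11319/2129

Use the convergent recurrence hₖ = aₖ·hₖ₋₁ + hₖ₋₂ (and likewise for the denominators kₖ):
a_0 = 5: 5/1
a_1 = 3: 16/3
a_2 = 6: 101/19
a_3 = 3: 319/60
a_4 = 2: 739/139
a_5 = 1: 1058/199
a_6 = 10: 11319/2129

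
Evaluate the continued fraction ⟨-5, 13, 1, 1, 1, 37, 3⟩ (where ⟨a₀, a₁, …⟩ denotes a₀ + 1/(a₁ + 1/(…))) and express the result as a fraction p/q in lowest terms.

-23023/4673

a_0 = -5: -5/1
a_1 = 13: -64/13
a_2 = 1: -69/14
a_3 = 1: -133/27
a_4 = 1: -202/41
a_5 = 37: -7607/1544
a_6 = 3: -23023/4673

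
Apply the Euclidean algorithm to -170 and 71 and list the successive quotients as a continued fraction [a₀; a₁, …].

[-3; 1, 1, 1, 1, 6, 2]

Run the Euclidean algorithm, recording each quotient:
-170 ÷ 71 → quotient -3, remainder 43
71 ÷ 43 → quotient 1, remainder 28
43 ÷ 28 → quotient 1, remainder 15
28 ÷ 15 → quotient 1, remainder 13
15 ÷ 13 → quotient 1, remainder 2
13 ÷ 2 → quotient 6, remainder 1
2 ÷ 1 → quotient 2, remainder 0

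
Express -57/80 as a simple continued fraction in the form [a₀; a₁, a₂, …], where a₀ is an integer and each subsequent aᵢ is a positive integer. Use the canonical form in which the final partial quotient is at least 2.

Run the Euclidean algorithm, recording each quotient:
-57 = -1·80 + 23, so a_0 = -1
80 = 3·23 + 11, so a_1 = 3
23 = 2·11 + 1, so a_2 = 2
11 = 11·1 + 0, so a_3 = 11

[-1; 3, 2, 11]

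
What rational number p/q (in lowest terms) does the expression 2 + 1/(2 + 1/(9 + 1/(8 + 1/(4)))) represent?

1571/635

Start with 4.
8 + 1/(4/1) = 8 + 1/4 = 33/4
9 + 1/(33/4) = 9 + 4/33 = 301/33
2 + 1/(301/33) = 2 + 33/301 = 635/301
2 + 1/(635/301) = 2 + 301/635 = 1571/635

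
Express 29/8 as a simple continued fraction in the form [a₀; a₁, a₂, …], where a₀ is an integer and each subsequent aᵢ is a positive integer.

[3; 1, 1, 1, 2]

⌊29/8⌋ = 3, remainder 5
⌊8/5⌋ = 1, remainder 3
⌊5/3⌋ = 1, remainder 2
⌊3/2⌋ = 1, remainder 1
⌊2/1⌋ = 2, remainder 0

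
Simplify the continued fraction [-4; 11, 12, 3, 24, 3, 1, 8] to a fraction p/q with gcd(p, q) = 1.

-1379147/352745

Compute successive convergents:
a_0 = -4: -4/1
a_1 = 11: -43/11
a_2 = 12: -520/133
a_3 = 3: -1603/410
a_4 = 24: -38992/9973
a_5 = 3: -118579/30329
a_6 = 1: -157571/40302
a_7 = 8: -1379147/352745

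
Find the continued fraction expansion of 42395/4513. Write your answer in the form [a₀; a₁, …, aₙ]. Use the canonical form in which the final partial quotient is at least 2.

[9; 2, 1, 1, 6, 27, 5]

Run the Euclidean algorithm, recording each quotient:
⌊42395/4513⌋ = 9, remainder 1778
⌊4513/1778⌋ = 2, remainder 957
⌊1778/957⌋ = 1, remainder 821
⌊957/821⌋ = 1, remainder 136
⌊821/136⌋ = 6, remainder 5
⌊136/5⌋ = 27, remainder 1
⌊5/1⌋ = 5, remainder 0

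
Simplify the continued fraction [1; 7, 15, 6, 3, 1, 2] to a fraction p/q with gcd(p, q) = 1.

8437/7391

Work from the innermost term outward:
Start with 2.
1 + 1/(2/1) = 1 + 1/2 = 3/2
3 + 1/(3/2) = 3 + 2/3 = 11/3
6 + 1/(11/3) = 6 + 3/11 = 69/11
15 + 1/(69/11) = 15 + 11/69 = 1046/69
7 + 1/(1046/69) = 7 + 69/1046 = 7391/1046
1 + 1/(7391/1046) = 1 + 1046/7391 = 8437/7391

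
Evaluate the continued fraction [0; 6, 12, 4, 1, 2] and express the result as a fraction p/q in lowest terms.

171/1040

Build up convergents one term at a time:
a_0 = 0: 0/1
a_1 = 6: 1/6
a_2 = 12: 12/73
a_3 = 4: 49/298
a_4 = 1: 61/371
a_5 = 2: 171/1040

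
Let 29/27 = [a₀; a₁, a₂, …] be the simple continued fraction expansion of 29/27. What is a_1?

29 ÷ 27 → quotient 1, remainder 2
27 ÷ 2 → quotient 13, remainder 1

13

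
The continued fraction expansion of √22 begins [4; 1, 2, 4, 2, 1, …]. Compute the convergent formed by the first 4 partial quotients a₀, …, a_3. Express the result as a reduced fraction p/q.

Collapse the nested fraction from the inside out:
Start with 4.
2 + 1/(4/1) = 2 + 1/4 = 9/4
1 + 1/(9/4) = 1 + 4/9 = 13/9
4 + 1/(13/9) = 4 + 9/13 = 61/13

61/13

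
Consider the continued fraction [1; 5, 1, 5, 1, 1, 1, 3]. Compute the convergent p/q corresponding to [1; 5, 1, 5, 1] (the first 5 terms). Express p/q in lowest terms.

48/41

a_0 = 1: 1/1
a_1 = 5: 6/5
a_2 = 1: 7/6
a_3 = 5: 41/35
a_4 = 1: 48/41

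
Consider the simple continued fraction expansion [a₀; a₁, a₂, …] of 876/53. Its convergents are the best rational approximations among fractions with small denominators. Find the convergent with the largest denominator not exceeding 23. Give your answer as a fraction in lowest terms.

281/17

List convergents until the denominator exceeds the bound:
a_0 = 16: 16/1  (≤ bound)
a_1 = 1: 17/1  (≤ bound)
a_2 = 1: 33/2  (≤ bound)
a_3 = 8: 281/17  (≤ bound)
a_4 = 3: 876/53  (> 23, stop)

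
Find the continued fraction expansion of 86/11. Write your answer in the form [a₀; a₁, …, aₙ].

Repeatedly divide and take the remainder:
86 = 7·11 + 9, so a_0 = 7
11 = 1·9 + 2, so a_1 = 1
9 = 4·2 + 1, so a_2 = 4
2 = 2·1 + 0, so a_3 = 2

[7; 1, 4, 2]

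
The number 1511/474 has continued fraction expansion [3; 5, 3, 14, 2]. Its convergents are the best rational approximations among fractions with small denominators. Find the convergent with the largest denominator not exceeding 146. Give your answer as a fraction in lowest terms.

51/16

a_0 = 3: 3/1  (≤ bound)
a_1 = 5: 16/5  (≤ bound)
a_2 = 3: 51/16  (≤ bound)
a_3 = 14: 730/229  (> 146, stop)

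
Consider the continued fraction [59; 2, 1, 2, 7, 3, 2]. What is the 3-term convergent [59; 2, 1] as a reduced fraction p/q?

Start with 1.
2 + 1/(1/1) = 2 + 1/1 = 3/1
59 + 1/(3/1) = 59 + 1/3 = 178/3

178/3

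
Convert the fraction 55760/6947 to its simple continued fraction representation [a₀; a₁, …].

[8; 37, 1, 3, 11, 4]

55760 = 8·6947 + 184, so a_0 = 8
6947 = 37·184 + 139, so a_1 = 37
184 = 1·139 + 45, so a_2 = 1
139 = 3·45 + 4, so a_3 = 3
45 = 11·4 + 1, so a_4 = 11
4 = 4·1 + 0, so a_5 = 4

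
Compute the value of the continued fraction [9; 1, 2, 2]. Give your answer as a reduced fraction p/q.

68/7

Start with 2.
2 + 1/(2/1) = 2 + 1/2 = 5/2
1 + 1/(5/2) = 1 + 2/5 = 7/5
9 + 1/(7/5) = 9 + 5/7 = 68/7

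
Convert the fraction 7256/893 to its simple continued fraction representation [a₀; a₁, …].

7256 ÷ 893 → quotient 8, remainder 112
893 ÷ 112 → quotient 7, remainder 109
112 ÷ 109 → quotient 1, remainder 3
109 ÷ 3 → quotient 36, remainder 1
3 ÷ 1 → quotient 3, remainder 0

[8; 7, 1, 36, 3]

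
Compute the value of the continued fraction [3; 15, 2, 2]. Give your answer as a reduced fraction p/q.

Start with 2.
2 + 1/(2/1) = 2 + 1/2 = 5/2
15 + 1/(5/2) = 15 + 2/5 = 77/5
3 + 1/(77/5) = 3 + 5/77 = 236/77

236/77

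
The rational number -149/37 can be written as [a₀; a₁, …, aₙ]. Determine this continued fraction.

⌊-149/37⌋ = -5, remainder 36
⌊37/36⌋ = 1, remainder 1
⌊36/1⌋ = 36, remainder 0

[-5; 1, 36]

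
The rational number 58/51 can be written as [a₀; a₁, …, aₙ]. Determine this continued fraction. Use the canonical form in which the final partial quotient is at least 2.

[1; 7, 3, 2]

58 ÷ 51 → quotient 1, remainder 7
51 ÷ 7 → quotient 7, remainder 2
7 ÷ 2 → quotient 3, remainder 1
2 ÷ 1 → quotient 2, remainder 0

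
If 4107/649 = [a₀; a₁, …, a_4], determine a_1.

3

4107 = 6·649 + 213, so a_0 = 6
649 = 3·213 + 10, so a_1 = 3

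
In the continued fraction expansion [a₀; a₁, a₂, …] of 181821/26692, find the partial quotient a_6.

Apply division with remainder until the remainder is 0:
181821 = 6·26692 + 21669, so a_0 = 6
26692 = 1·21669 + 5023, so a_1 = 1
21669 = 4·5023 + 1577, so a_2 = 4
5023 = 3·1577 + 292, so a_3 = 3
1577 = 5·292 + 117, so a_4 = 5
292 = 2·117 + 58, so a_5 = 2
117 = 2·58 + 1, so a_6 = 2

2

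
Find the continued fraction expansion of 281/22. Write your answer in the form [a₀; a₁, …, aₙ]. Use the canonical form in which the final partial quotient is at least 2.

⌊281/22⌋ = 12, remainder 17
⌊22/17⌋ = 1, remainder 5
⌊17/5⌋ = 3, remainder 2
⌊5/2⌋ = 2, remainder 1
⌊2/1⌋ = 2, remainder 0

[12; 1, 3, 2, 2]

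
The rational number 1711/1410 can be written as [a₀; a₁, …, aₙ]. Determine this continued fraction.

[1; 4, 1, 2, 5, 1, 15]

Repeatedly divide and take the remainder:
1711 = 1·1410 + 301, so a_0 = 1
1410 = 4·301 + 206, so a_1 = 4
301 = 1·206 + 95, so a_2 = 1
206 = 2·95 + 16, so a_3 = 2
95 = 5·16 + 15, so a_4 = 5
16 = 1·15 + 1, so a_5 = 1
15 = 15·1 + 0, so a_6 = 15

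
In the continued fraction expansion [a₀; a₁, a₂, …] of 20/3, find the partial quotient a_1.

20 = 6·3 + 2, so a_0 = 6
3 = 1·2 + 1, so a_1 = 1

1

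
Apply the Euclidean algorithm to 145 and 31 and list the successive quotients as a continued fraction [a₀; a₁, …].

⌊145/31⌋ = 4, remainder 21
⌊31/21⌋ = 1, remainder 10
⌊21/10⌋ = 2, remainder 1
⌊10/1⌋ = 10, remainder 0

[4; 1, 2, 10]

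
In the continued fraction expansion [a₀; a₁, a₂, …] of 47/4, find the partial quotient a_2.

3

47 = 11·4 + 3, so a_0 = 11
4 = 1·3 + 1, so a_1 = 1
3 = 3·1 + 0, so a_2 = 3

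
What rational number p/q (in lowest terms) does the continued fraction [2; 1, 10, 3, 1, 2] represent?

Start with 2.
1 + 1/(2/1) = 1 + 1/2 = 3/2
3 + 1/(3/2) = 3 + 2/3 = 11/3
10 + 1/(11/3) = 10 + 3/11 = 113/11
1 + 1/(113/11) = 1 + 11/113 = 124/113
2 + 1/(124/113) = 2 + 113/124 = 361/124

361/124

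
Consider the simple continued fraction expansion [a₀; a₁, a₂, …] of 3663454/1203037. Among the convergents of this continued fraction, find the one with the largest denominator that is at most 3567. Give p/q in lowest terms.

a_0 = 3: 3/1  (≤ bound)
a_1 = 22: 67/22  (≤ bound)
a_2 = 7: 472/155  (≤ bound)
a_3 = 3: 1483/487  (≤ bound)
a_4 = 1: 1955/642  (≤ bound)
a_5 = 13: 26898/8833  (> 3567, stop)

1955/642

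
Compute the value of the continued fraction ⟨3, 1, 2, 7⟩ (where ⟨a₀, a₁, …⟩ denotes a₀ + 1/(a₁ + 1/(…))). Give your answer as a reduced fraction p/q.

81/22

Start with 7.
2 + 1/(7/1) = 2 + 1/7 = 15/7
1 + 1/(15/7) = 1 + 7/15 = 22/15
3 + 1/(22/15) = 3 + 15/22 = 81/22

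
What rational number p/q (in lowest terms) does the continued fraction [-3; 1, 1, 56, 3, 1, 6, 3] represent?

-24080/9649

Start with 3.
6 + 1/(3/1) = 6 + 1/3 = 19/3
1 + 1/(19/3) = 1 + 3/19 = 22/19
3 + 1/(22/19) = 3 + 19/22 = 85/22
56 + 1/(85/22) = 56 + 22/85 = 4782/85
1 + 1/(4782/85) = 1 + 85/4782 = 4867/4782
1 + 1/(4867/4782) = 1 + 4782/4867 = 9649/4867
-3 + 1/(9649/4867) = -3 + 4867/9649 = -24080/9649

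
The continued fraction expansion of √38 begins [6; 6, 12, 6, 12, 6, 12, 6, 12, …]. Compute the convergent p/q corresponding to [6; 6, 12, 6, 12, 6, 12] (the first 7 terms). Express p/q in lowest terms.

a_0 = 6: 6/1
a_1 = 6: 37/6
a_2 = 12: 450/73
a_3 = 6: 2737/444
a_4 = 12: 33294/5401
a_5 = 6: 202501/32850
a_6 = 12: 2463306/399601

2463306/399601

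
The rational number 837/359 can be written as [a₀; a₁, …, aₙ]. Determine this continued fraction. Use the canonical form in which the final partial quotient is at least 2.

[2; 3, 59, 2]

Repeatedly divide and take the remainder:
⌊837/359⌋ = 2, remainder 119
⌊359/119⌋ = 3, remainder 2
⌊119/2⌋ = 59, remainder 1
⌊2/1⌋ = 2, remainder 0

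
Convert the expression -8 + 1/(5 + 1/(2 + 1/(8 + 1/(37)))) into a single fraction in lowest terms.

Collapse the nested fraction from the inside out:
Start with 37.
8 + 1/(37/1) = 8 + 1/37 = 297/37
2 + 1/(297/37) = 2 + 37/297 = 631/297
5 + 1/(631/297) = 5 + 297/631 = 3452/631
-8 + 1/(3452/631) = -8 + 631/3452 = -26985/3452

-26985/3452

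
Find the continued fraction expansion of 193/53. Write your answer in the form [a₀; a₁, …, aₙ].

[3; 1, 1, 1, 3, 1, 3]

193 = 3·53 + 34, so a_0 = 3
53 = 1·34 + 19, so a_1 = 1
34 = 1·19 + 15, so a_2 = 1
19 = 1·15 + 4, so a_3 = 1
15 = 3·4 + 3, so a_4 = 3
4 = 1·3 + 1, so a_5 = 1
3 = 3·1 + 0, so a_6 = 3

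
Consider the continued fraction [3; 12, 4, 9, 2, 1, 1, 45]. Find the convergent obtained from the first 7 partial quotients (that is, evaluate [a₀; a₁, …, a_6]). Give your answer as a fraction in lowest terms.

a_0 = 3: 3/1
a_1 = 12: 37/12
a_2 = 4: 151/49
a_3 = 9: 1396/453
a_4 = 2: 2943/955
a_5 = 1: 4339/1408
a_6 = 1: 7282/2363

7282/2363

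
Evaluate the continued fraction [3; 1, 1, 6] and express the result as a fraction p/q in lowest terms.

46/13

Start with 6.
1 + 1/(6/1) = 1 + 1/6 = 7/6
1 + 1/(7/6) = 1 + 6/7 = 13/7
3 + 1/(13/7) = 3 + 7/13 = 46/13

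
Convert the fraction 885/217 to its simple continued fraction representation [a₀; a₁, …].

[4; 12, 1, 3, 4]

885 ÷ 217 → quotient 4, remainder 17
217 ÷ 17 → quotient 12, remainder 13
17 ÷ 13 → quotient 1, remainder 4
13 ÷ 4 → quotient 3, remainder 1
4 ÷ 1 → quotient 4, remainder 0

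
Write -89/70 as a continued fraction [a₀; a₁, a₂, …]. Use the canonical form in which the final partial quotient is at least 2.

[-2; 1, 2, 1, 2, 6]

⌊-89/70⌋ = -2, remainder 51
⌊70/51⌋ = 1, remainder 19
⌊51/19⌋ = 2, remainder 13
⌊19/13⌋ = 1, remainder 6
⌊13/6⌋ = 2, remainder 1
⌊6/1⌋ = 6, remainder 0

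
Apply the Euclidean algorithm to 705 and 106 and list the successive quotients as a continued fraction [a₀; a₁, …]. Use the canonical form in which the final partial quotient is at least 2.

[6; 1, 1, 1, 6, 2, 2]

705 ÷ 106 → quotient 6, remainder 69
106 ÷ 69 → quotient 1, remainder 37
69 ÷ 37 → quotient 1, remainder 32
37 ÷ 32 → quotient 1, remainder 5
32 ÷ 5 → quotient 6, remainder 2
5 ÷ 2 → quotient 2, remainder 1
2 ÷ 1 → quotient 2, remainder 0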